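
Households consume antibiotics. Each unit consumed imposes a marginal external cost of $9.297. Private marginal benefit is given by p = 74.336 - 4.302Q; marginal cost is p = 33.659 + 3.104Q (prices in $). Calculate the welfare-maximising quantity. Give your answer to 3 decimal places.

Q* = 4.237

Social marginal benefit = demand − MEC = 65.039 - 4.302Q.
Set SMB = MC: 65.039 - 4.302Q = 33.659 + 3.104Q → Q* = 4.2371.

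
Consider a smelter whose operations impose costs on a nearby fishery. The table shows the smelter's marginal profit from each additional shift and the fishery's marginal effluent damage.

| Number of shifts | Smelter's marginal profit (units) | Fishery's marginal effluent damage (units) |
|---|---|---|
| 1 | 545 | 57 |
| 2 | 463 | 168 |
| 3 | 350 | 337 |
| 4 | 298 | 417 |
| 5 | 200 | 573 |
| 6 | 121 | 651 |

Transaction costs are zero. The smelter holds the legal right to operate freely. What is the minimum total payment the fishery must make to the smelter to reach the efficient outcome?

Left alone the smelter would choose level 6 (marginal profit stays positive).
Efficient level: k* = 3 (marginal profit ≥ marginal effluent damage through 3).
The fishery must at least cover the smelter's forgone profit from cutting 6→3: 298 + 200 + 121 = 619.

619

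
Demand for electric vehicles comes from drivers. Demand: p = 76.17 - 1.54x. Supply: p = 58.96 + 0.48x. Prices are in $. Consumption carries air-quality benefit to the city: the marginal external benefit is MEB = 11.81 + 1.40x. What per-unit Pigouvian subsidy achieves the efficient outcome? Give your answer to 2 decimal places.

subsidy = $77.34 per unit

Social marginal benefit = demand + MEB = 87.98 - 0.14x.
Set SMB = MC: 87.98 - 0.14x = 58.96 + 0.48x → x* = 46.8065.
The Pigouvian subsidy equals MEB at x*: 11.81 + 1.40×46.8065 = 77.3391.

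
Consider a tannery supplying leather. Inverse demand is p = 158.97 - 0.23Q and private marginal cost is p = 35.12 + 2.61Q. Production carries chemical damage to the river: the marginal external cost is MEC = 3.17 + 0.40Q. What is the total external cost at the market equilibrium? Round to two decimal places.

518.59

Market equilibrium (private): 35.12 + 2.61Q = 158.97 - 0.23Q → Q_m = 43.6092.
Total external cost = ∫₀^{Q_m} (3.17 + 0.40Q) dQ = 3.17×43.6092 + ½×0.40×43.6092² = 518.5936.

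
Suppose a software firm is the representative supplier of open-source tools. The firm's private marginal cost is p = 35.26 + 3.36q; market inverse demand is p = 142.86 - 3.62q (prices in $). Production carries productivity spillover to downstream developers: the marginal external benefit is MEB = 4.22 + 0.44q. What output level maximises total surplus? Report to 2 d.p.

q* = 17.10

Social marginal cost = private MC − MEB = 31.04 + 2.92q.
Set SMC = demand: 31.04 + 2.92q = 142.86 - 3.62q → q* = 17.0979.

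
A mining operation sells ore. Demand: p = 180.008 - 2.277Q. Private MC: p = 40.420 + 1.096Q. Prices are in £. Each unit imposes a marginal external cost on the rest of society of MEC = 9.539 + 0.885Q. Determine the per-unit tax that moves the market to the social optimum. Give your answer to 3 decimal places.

tax = £36.569 per unit

Social marginal cost = private MC + MEC = 49.959 + 1.981Q.
Set SMC = demand: 49.959 + 1.981Q = 180.008 - 2.277Q → Q* = 30.5423.
The Pigouvian tax equals MEC at Q*: 9.539 + 0.885×30.5423 = 36.5689.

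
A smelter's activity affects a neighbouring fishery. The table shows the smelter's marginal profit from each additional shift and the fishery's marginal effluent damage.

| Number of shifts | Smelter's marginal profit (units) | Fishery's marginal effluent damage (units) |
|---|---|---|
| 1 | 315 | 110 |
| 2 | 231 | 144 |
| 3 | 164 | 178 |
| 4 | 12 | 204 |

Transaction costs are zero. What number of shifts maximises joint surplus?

Bargaining reaches the level where marginal profit last exceeds marginal effluent damage.
That holds through level 2 (231 ≥ 144) but not at 3 (164 < 178).

2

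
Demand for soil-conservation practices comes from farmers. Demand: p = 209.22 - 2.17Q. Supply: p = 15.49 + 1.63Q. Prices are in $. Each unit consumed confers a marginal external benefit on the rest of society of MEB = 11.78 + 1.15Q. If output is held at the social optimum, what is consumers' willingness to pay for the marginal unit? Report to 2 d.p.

Social marginal benefit = demand + MEB = 221.00 - 1.02Q.
Set SMB = MC: 221.00 - 1.02Q = 15.49 + 1.63Q → Q* = 77.5509.
Consumer price on the demand curve at Q*: 209.22 − 2.17×77.5509 = 40.9345.

P = $40.93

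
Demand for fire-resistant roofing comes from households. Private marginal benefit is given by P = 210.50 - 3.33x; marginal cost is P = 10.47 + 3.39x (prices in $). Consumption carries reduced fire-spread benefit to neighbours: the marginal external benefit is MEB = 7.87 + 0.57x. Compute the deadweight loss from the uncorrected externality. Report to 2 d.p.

DWL = $50.15

Market equilibrium (private): 10.47 + 3.39x = 210.50 - 3.33x → x_m = 29.7664.
Social marginal benefit = demand + MEB = 218.37 - 2.76x.
Set SMB = MC: 218.37 - 2.76x = 10.47 + 3.39x → x* = 33.8049.
Height of the DWL triangle at x_m is SMB(x_m) − MC(x_m) = MEB(x_m) = 24.8368.
DWL = ½ × 4.0385 × 24.8368 = 50.1517.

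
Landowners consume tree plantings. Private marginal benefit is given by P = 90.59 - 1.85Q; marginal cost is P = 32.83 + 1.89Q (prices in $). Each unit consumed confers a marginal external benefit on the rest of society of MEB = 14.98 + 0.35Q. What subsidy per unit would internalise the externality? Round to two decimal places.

subsidy = $22.49 per unit

Social marginal benefit = demand + MEB = 105.57 - 1.50Q.
Set SMB = MC: 105.57 - 1.50Q = 32.83 + 1.89Q → Q* = 21.4572.
The Pigouvian subsidy equals MEB at Q*: 14.98 + 0.35×21.4572 = 22.4900.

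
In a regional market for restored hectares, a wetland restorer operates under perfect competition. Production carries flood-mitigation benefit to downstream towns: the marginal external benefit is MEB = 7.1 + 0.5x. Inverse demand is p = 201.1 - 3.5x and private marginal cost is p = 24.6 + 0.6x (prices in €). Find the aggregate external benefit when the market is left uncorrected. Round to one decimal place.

Market equilibrium (private): 24.6 + 0.6x = 201.1 - 3.5x → x_m = 43.0488.
Total external benefit = ∫₀^{x_m} (7.1 + 0.5x) dx = 7.1×43.0488 + ½×0.5×43.0488² = 768.9463.

€768.9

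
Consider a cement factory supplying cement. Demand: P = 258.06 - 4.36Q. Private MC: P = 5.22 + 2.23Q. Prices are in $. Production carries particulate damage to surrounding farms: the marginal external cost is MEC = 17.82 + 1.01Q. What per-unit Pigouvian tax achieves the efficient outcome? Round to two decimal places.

tax = $49.05 per unit

Social marginal cost = private MC + MEC = 23.04 + 3.24Q.
Set SMC = demand: 23.04 + 3.24Q = 258.06 - 4.36Q → Q* = 30.9237.
The Pigouvian tax equals MEC at Q*: 17.82 + 1.01×30.9237 = 49.0529.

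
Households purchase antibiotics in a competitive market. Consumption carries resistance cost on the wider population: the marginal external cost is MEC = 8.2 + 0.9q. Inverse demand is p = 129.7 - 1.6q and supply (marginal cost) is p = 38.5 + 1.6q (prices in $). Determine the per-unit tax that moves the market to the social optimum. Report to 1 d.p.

Social marginal benefit = demand − MEC = 121.5 - 2.5q.
Set SMB = MC: 121.5 - 2.5q = 38.5 + 1.6q → q* = 20.2439.
The Pigouvian tax equals MEC at q*: 8.2 + 0.9×20.2439 = 26.4195.

tax = $26.4 per unit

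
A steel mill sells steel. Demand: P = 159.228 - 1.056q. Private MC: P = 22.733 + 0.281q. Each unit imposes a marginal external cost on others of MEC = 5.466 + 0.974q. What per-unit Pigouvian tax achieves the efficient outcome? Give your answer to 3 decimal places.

tax = 60.690 per unit

Social marginal cost = private MC + MEC = 28.199 + 1.255q.
Set SMC = demand: 28.199 + 1.255q = 159.228 - 1.056q → q* = 56.6980.
The Pigouvian tax equals MEC at q*: 5.466 + 0.974×56.6980 = 60.6899.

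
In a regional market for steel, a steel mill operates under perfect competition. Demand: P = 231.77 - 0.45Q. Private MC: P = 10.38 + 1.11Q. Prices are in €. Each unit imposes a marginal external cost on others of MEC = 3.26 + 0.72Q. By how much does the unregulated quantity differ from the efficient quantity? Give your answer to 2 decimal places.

Market equilibrium (private): 10.38 + 1.11Q = 231.77 - 0.45Q → Q_m = 141.9167.
Social marginal cost = private MC + MEC = 13.64 + 1.83Q.
Set SMC = demand: 13.64 + 1.83Q = 231.77 - 0.45Q → Q* = 95.6711.
Gap = |141.9167 − 95.6711| = 46.2456.

46.25 units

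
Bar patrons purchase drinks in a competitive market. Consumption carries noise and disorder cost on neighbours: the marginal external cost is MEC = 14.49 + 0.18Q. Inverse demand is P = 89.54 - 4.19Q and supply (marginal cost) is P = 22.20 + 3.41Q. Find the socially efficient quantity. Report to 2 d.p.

Q* = 6.79

Social marginal benefit = demand − MEC = 75.05 - 4.37Q.
Set SMB = MC: 75.05 - 4.37Q = 22.20 + 3.41Q → Q* = 6.7931.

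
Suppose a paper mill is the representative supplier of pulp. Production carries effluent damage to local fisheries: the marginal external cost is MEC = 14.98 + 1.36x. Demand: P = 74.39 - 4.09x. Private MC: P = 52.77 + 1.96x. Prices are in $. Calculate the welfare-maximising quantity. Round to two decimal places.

Social marginal cost = private MC + MEC = 67.75 + 3.32x.
Set SMC = demand: 67.75 + 3.32x = 74.39 - 4.09x → x* = 0.8961.

x* = 0.90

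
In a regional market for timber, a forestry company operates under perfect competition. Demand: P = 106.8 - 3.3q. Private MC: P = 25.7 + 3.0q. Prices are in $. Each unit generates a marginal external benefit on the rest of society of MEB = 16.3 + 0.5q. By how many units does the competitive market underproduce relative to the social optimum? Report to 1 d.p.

3.9 units

Market equilibrium (private): 25.7 + 3.0q = 106.8 - 3.3q → q_m = 12.8730.
Social marginal cost = private MC − MEB = 9.4 + 2.5q.
Set SMC = demand: 9.4 + 2.5q = 106.8 - 3.3q → q* = 16.7931.
Gap = |12.8730 − 16.7931| = 3.9201.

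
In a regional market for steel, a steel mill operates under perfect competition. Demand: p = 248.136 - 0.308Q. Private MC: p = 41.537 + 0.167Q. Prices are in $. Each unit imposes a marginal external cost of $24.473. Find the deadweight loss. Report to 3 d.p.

Market equilibrium (private): 41.537 + 0.167Q = 248.136 - 0.308Q → Q_m = 434.9453.
Social marginal cost = private MC + MEC = 66.010 + 0.167Q.
Set SMC = demand: 66.010 + 0.167Q = 248.136 - 0.308Q → Q* = 383.4232.
The loss is the area between SMC and demand from Q* to Q_m; with linear curves that's a triangle of height MEC(Q_m).
DWL = ½ × 51.5221 × 24.4730 = 630.4502.

DWL = $630.450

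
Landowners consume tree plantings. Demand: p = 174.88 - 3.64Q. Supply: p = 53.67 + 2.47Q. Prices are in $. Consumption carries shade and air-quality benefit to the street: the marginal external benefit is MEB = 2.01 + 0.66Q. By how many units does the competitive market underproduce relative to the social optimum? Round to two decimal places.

2.77 units

Market equilibrium (private): 53.67 + 2.47Q = 174.88 - 3.64Q → Q_m = 19.8380.
Social marginal benefit = demand + MEB = 176.89 - 2.98Q.
Set SMB = MC: 176.89 - 2.98Q = 53.67 + 2.47Q → Q* = 22.6092.
Gap = |19.8380 − 22.6092| = 2.7712.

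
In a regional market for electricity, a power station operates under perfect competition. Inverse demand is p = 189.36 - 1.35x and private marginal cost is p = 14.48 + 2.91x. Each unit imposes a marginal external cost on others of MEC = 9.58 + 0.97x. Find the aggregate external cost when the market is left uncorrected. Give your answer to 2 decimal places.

1210.61

Market equilibrium (private): 14.48 + 2.91x = 189.36 - 1.35x → x_m = 41.0516.
Total external cost = ∫₀^{x_m} (9.58 + 0.97x) dx = 9.58×41.0516 + ½×0.97×41.0516² = 1210.6128.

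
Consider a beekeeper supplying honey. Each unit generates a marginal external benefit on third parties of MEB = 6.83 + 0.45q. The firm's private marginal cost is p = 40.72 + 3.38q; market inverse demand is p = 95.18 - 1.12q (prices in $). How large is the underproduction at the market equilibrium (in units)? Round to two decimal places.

3.03 units

Market equilibrium (private): 40.72 + 3.38q = 95.18 - 1.12q → q_m = 12.1022.
Social marginal cost = private MC − MEB = 33.89 + 2.93q.
Set SMC = demand: 33.89 + 2.93q = 95.18 - 1.12q → q* = 15.1333.
Gap = |12.1022 − 15.1333| = 3.0311.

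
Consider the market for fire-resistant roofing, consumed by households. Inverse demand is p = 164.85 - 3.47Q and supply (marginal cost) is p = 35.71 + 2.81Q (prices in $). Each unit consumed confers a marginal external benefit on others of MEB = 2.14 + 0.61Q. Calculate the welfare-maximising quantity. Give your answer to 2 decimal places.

Q* = 23.15

Social marginal benefit = demand + MEB = 166.99 - 2.86Q.
Set SMB = MC: 166.99 - 2.86Q = 35.71 + 2.81Q → Q* = 23.1534.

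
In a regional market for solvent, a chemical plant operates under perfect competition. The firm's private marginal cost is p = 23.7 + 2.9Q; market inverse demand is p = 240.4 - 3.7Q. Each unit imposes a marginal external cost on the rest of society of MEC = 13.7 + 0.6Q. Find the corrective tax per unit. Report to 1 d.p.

tax = 30.6 per unit

Social marginal cost = private MC + MEC = 37.4 + 3.5Q.
Set SMC = demand: 37.4 + 3.5Q = 240.4 - 3.7Q → Q* = 28.1944.
The Pigouvian tax equals MEC at Q*: 13.7 + 0.6×28.1944 = 30.6166.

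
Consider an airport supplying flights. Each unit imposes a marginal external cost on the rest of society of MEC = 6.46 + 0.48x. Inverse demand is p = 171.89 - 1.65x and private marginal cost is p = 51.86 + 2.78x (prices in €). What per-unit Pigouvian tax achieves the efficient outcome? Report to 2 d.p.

Social marginal cost = private MC + MEC = 58.32 + 3.26x.
Set SMC = demand: 58.32 + 3.26x = 171.89 - 1.65x → x* = 23.1303.
The Pigouvian tax equals MEC at x*: 6.46 + 0.48×23.1303 = 17.5625.

tax = €17.56 per unit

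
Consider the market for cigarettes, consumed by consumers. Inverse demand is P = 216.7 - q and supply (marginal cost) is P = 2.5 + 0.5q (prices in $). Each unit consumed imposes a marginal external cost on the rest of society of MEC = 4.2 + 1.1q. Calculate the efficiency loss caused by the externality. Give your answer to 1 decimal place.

Market equilibrium (private): 2.5 + 0.5q = 216.7 - q → q_m = 142.8000.
Social marginal benefit = demand − MEC = 212.5 - 2.1q.
Set SMB = MC: 212.5 - 2.1q = 2.5 + 0.5q → q* = 80.7692.
The loss is the area between SMB and MC from q* to q_m; with linear curves that's a triangle of height MEC(q_m).
DWL = ½ × 62.0308 × 161.2800 = 5002.1637.

DWL = $5002.2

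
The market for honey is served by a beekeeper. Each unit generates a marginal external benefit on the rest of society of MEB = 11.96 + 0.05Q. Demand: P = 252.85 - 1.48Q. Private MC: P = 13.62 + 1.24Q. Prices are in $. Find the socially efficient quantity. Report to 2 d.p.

Q* = 94.08

Social marginal cost = private MC − MEB = 1.66 + 1.19Q.
Set SMC = demand: 1.66 + 1.19Q = 252.85 - 1.48Q → Q* = 94.0787.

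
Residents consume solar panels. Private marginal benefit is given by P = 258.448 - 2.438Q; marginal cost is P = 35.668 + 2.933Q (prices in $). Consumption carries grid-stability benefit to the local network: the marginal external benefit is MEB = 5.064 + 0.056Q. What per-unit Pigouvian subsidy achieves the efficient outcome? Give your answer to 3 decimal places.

subsidy = $7.465 per unit

Social marginal benefit = demand + MEB = 263.512 - 2.382Q.
Set SMB = MC: 263.512 - 2.382Q = 35.668 + 2.933Q → Q* = 42.8681.
The Pigouvian subsidy equals MEB at Q*: 5.064 + 0.056×42.8681 = 7.4646.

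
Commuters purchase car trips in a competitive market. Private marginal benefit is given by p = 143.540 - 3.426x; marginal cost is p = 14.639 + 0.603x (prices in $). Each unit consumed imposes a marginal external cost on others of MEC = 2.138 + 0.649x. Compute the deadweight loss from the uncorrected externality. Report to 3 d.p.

Market equilibrium (private): 14.639 + 0.603x = 143.540 - 3.426x → x_m = 31.9933.
Social marginal benefit = demand − MEC = 141.402 - 4.075x.
Set SMB = MC: 141.402 - 4.075x = 14.639 + 0.603x → x* = 27.0977.
The welfare-loss triangle has base |x_m − x*| and height MEC(x_m) (the vertical gap between SMB and MC is zero at x* and MEC at x_m).
DWL = ½ × 4.8956 × 22.9017 = 56.0588.

DWL = $56.059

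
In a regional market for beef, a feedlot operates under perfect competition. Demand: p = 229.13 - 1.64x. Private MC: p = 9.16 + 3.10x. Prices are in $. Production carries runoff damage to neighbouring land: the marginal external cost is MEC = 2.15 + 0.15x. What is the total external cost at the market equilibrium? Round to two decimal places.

$261.30

Market equilibrium (private): 9.16 + 3.10x = 229.13 - 1.64x → x_m = 46.4072.
Total external cost = ∫₀^{x_m} (2.15 + 0.15x) dx = 2.15×46.4072 + ½×0.15×46.4072² = 261.2976.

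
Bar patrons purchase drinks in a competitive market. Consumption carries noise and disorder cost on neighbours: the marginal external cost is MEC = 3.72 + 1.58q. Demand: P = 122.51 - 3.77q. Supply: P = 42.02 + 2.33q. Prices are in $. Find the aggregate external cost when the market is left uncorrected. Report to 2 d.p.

Market equilibrium (private): 42.02 + 2.33q = 122.51 - 3.77q → q_m = 13.1951.
Total external cost = ∫₀^{q_m} (3.72 + 1.58q) dq = 3.72×13.1951 + ½×1.58×13.1951² = 186.6332.

$186.63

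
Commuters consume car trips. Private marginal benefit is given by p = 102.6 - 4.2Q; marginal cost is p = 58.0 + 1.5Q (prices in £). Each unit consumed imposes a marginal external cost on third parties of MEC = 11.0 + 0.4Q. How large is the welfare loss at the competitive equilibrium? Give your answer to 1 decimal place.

Market equilibrium (private): 58.0 + 1.5Q = 102.6 - 4.2Q → Q_m = 7.8246.
Social marginal benefit = demand − MEC = 91.6 - 4.6Q.
Set SMB = MC: 91.6 - 4.6Q = 58.0 + 1.5Q → Q* = 5.5082.
Between Q* and Q_m the wedge MC − SMB runs linearly from 0 to MEC(Q_m), so the loss is a triangle.
DWL = ½ × 2.3164 × 14.1298 = 16.3651.

DWL = £16.4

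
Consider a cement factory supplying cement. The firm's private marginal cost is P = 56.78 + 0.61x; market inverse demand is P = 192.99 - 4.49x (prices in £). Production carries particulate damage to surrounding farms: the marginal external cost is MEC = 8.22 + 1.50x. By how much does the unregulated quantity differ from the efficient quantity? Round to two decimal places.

Market equilibrium (private): 56.78 + 0.61x = 192.99 - 4.49x → x_m = 26.7078.
Social marginal cost = private MC + MEC = 65.00 + 2.11x.
Set SMC = demand: 65.00 + 2.11x = 192.99 - 4.49x → x* = 19.3924.
Gap = |26.7078 − 19.3924| = 7.3154.

7.32 units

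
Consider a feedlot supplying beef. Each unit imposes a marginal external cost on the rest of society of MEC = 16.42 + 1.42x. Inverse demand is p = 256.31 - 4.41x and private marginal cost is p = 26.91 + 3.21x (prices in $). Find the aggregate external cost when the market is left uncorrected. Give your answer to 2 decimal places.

$1137.80

Market equilibrium (private): 26.91 + 3.21x = 256.31 - 4.41x → x_m = 30.1050.
Total external cost = ∫₀^{x_m} (16.42 + 1.42x) dx = 16.42×30.1050 + ½×1.42×30.1050² = 1137.8049.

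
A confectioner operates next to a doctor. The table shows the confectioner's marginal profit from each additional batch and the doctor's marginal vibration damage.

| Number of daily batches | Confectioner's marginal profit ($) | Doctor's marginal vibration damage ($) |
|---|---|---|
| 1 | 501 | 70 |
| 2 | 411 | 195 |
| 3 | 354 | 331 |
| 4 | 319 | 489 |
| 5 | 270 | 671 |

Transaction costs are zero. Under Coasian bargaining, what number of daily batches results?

Bargaining reaches the level where marginal profit last exceeds marginal vibration damage.
That holds through level 3 (354 ≥ 331) but not at 4 (319 < 489).

3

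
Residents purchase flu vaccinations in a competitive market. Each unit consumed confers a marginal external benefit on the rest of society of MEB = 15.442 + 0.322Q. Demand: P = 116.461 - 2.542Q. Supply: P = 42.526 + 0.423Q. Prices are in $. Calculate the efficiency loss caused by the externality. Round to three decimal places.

DWL = $104.220

Market equilibrium (private): 42.526 + 0.423Q = 116.461 - 2.542Q → Q_m = 24.9359.
Social marginal benefit = demand + MEB = 131.903 - 2.220Q.
Set SMB = MC: 131.903 - 2.220Q = 42.526 + 0.423Q → Q* = 33.8165.
Height of the DWL triangle at Q_m is SMB(Q_m) − MC(Q_m) = MEB(Q_m) = 23.4714.
DWL = ½ × 8.8806 × 23.4714 = 104.2201.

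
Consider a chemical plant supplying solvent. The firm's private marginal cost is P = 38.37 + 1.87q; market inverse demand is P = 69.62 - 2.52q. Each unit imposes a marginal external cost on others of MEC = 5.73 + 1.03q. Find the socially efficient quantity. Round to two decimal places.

q* = 4.71

Social marginal cost = private MC + MEC = 44.10 + 2.90q.
Set SMC = demand: 44.10 + 2.90q = 69.62 - 2.52q → q* = 4.7085.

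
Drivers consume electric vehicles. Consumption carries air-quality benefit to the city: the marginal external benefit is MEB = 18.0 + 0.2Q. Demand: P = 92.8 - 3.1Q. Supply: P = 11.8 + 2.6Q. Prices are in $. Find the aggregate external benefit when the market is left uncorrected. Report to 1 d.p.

Market equilibrium (private): 11.8 + 2.6Q = 92.8 - 3.1Q → Q_m = 14.2105.
Total external benefit = ∫₀^{Q_m} (18.0 + 0.2Q) dQ = 18.0×14.2105 + ½×0.2×14.2105² = 275.9828.

$276.0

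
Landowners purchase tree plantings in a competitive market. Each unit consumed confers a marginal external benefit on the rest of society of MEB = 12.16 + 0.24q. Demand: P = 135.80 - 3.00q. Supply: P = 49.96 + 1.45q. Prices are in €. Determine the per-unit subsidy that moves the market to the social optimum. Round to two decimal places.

subsidy = €17.75 per unit

Social marginal benefit = demand + MEB = 147.96 - 2.76q.
Set SMB = MC: 147.96 - 2.76q = 49.96 + 1.45q → q* = 23.2779.
The Pigouvian subsidy equals MEB at q*: 12.16 + 0.24×23.2779 = 17.7467.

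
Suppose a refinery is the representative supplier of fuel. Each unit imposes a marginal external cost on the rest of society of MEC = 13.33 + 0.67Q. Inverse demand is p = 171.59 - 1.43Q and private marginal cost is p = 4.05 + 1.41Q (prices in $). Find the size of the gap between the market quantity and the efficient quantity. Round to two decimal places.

Market equilibrium (private): 4.05 + 1.41Q = 171.59 - 1.43Q → Q_m = 58.9930.
Social marginal cost = private MC + MEC = 17.38 + 2.08Q.
Set SMC = demand: 17.38 + 2.08Q = 171.59 - 1.43Q → Q* = 43.9345.
Gap = |58.9930 − 43.9345| = 15.0585.

15.06 units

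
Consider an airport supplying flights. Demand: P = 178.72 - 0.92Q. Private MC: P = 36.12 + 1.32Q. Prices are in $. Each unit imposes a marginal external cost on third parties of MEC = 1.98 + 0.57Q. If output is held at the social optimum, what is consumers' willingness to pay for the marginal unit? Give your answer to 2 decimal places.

Social marginal cost = private MC + MEC = 38.10 + 1.89Q.
Set SMC = demand: 38.10 + 1.89Q = 178.72 - 0.92Q → Q* = 50.0427.
Consumer price on the demand curve at Q*: 178.72 − 0.92×50.0427 = 132.6807.

P = $132.68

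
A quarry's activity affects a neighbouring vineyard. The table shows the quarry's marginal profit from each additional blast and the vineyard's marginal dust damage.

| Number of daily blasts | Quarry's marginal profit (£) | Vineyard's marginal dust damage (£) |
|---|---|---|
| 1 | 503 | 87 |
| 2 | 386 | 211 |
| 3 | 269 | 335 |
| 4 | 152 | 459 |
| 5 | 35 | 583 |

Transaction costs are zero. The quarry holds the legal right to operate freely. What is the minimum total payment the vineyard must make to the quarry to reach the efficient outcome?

£456

Left alone the quarry would choose level 5 (marginal profit stays positive).
Efficient level: k* = 2 (marginal profit ≥ marginal dust damage through 2).
The vineyard must at least cover the quarry's forgone profit from cutting 5→2: 269 + 152 + 35 = 456.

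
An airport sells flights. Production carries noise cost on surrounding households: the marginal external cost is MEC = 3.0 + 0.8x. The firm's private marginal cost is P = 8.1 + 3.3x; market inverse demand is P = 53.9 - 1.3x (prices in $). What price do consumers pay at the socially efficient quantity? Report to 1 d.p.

Social marginal cost = private MC + MEC = 11.1 + 4.1x.
Set SMC = demand: 11.1 + 4.1x = 53.9 - 1.3x → x* = 7.9259.
Consumer price on the demand curve at x*: 53.9 − 1.3×7.9259 = 43.5963.

P = $43.6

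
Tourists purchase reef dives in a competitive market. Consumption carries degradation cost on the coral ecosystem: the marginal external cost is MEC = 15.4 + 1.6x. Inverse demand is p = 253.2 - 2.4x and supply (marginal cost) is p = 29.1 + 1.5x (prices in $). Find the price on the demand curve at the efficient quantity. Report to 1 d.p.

Social marginal benefit = demand − MEC = 237.8 - 4.0x.
Set SMB = MC: 237.8 - 4.0x = 29.1 + 1.5x → x* = 37.9455.
Consumer price on the demand curve at x*: 253.2 − 2.4×37.9455 = 162.1308.

P = $162.1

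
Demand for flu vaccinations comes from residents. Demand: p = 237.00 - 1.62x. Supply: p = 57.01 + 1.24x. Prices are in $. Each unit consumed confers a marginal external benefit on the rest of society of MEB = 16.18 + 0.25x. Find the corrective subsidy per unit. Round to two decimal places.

subsidy = $34.97 per unit

Social marginal benefit = demand + MEB = 253.18 - 1.37x.
Set SMB = MC: 253.18 - 1.37x = 57.01 + 1.24x → x* = 75.1609.
The Pigouvian subsidy equals MEB at x*: 16.18 + 0.25×75.1609 = 34.9702.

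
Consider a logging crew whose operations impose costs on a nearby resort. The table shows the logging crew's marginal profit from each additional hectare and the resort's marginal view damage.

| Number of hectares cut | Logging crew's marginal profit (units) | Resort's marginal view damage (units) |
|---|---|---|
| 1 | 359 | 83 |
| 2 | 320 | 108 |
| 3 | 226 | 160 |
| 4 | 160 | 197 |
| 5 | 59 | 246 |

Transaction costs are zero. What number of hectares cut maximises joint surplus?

Bargaining reaches the level where marginal profit last exceeds marginal view damage.
That holds through level 3 (226 ≥ 160) but not at 4 (160 < 197).

3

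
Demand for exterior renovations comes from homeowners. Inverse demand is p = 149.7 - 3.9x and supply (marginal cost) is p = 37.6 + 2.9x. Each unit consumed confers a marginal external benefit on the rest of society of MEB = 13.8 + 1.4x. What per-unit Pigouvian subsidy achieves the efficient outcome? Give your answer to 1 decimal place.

subsidy = 46.4 per unit

Social marginal benefit = demand + MEB = 163.5 - 2.5x.
Set SMB = MC: 163.5 - 2.5x = 37.6 + 2.9x → x* = 23.3148.
The Pigouvian subsidy equals MEB at x*: 13.8 + 1.4×23.3148 = 46.4407.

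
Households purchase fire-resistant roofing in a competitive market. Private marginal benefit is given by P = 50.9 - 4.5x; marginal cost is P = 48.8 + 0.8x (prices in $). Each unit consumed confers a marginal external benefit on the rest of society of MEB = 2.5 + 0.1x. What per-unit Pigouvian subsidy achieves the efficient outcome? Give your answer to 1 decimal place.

Social marginal benefit = demand + MEB = 53.4 - 4.4x.
Set SMB = MC: 53.4 - 4.4x = 48.8 + 0.8x → x* = 0.8846.
The Pigouvian subsidy equals MEB at x*: 2.5 + 0.1×0.8846 = 2.5885.

subsidy = $2.6 per unit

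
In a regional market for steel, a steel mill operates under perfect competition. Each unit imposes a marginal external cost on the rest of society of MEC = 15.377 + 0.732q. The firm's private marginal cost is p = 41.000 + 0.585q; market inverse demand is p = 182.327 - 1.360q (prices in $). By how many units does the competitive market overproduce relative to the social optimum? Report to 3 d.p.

25.613 units

Market equilibrium (private): 41.000 + 0.585q = 182.327 - 1.360q → q_m = 72.6617.
Social marginal cost = private MC + MEC = 56.377 + 1.317q.
Set SMC = demand: 56.377 + 1.317q = 182.327 - 1.360q → q* = 47.0489.
Gap = |72.6617 − 47.0489| = 25.6128.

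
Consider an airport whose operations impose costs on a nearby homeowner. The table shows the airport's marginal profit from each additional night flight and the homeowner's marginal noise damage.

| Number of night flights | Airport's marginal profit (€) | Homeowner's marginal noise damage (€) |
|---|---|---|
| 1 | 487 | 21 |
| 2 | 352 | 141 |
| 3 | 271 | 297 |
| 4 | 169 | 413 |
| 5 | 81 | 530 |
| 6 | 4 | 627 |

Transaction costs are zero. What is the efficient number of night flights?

2

Bargaining reaches the level where marginal profit last exceeds marginal noise damage.
That holds through level 2 (352 ≥ 141) but not at 3 (271 < 297).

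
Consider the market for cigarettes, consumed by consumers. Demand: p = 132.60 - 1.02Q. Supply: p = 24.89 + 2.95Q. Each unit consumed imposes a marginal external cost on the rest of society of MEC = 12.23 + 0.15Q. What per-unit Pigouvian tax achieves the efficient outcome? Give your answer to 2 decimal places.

Social marginal benefit = demand − MEC = 120.37 - 1.17Q.
Set SMB = MC: 120.37 - 1.17Q = 24.89 + 2.95Q → Q* = 23.1748.
The Pigouvian tax equals MEC at Q*: 12.23 + 0.15×23.1748 = 15.7062.

tax = 15.71 per unit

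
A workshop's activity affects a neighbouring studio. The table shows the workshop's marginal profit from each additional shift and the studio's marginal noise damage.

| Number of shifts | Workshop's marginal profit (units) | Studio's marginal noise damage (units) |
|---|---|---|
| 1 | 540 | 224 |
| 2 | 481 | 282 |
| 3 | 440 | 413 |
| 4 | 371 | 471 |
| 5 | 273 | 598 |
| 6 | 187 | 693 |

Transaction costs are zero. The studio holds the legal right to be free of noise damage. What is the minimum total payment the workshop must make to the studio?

919

Efficient level: marginal profit ≥ marginal noise damage through level 3, so k* = 3.
With the studio holding the right, the workshop must at least compensate total damage at k*: 224 + 282 + 413 = 919.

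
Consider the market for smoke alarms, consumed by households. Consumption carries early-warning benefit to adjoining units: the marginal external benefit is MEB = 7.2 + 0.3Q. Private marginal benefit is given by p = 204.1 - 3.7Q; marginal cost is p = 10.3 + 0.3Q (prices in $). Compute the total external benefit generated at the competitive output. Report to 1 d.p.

Market equilibrium (private): 10.3 + 0.3Q = 204.1 - 3.7Q → Q_m = 48.4500.
Total external benefit = ∫₀^{Q_m} (7.2 + 0.3Q) dQ = 7.2×48.4500 + ½×0.3×48.4500² = 700.9504.

$701.0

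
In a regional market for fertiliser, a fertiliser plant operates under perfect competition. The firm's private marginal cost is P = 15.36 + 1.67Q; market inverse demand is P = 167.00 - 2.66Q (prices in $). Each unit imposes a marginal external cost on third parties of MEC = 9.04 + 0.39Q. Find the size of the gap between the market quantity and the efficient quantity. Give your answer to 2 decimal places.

4.81 units

Market equilibrium (private): 15.36 + 1.67Q = 167.00 - 2.66Q → Q_m = 35.0208.
Social marginal cost = private MC + MEC = 24.40 + 2.06Q.
Set SMC = demand: 24.40 + 2.06Q = 167.00 - 2.66Q → Q* = 30.2119.
Gap = |35.0208 − 30.2119| = 4.8089.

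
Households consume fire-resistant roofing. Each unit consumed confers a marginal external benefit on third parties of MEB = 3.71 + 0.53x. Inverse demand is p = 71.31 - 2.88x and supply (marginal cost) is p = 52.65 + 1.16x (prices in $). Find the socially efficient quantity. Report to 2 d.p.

Social marginal benefit = demand + MEB = 75.02 - 2.35x.
Set SMB = MC: 75.02 - 2.35x = 52.65 + 1.16x → x* = 6.3732.

x* = 6.37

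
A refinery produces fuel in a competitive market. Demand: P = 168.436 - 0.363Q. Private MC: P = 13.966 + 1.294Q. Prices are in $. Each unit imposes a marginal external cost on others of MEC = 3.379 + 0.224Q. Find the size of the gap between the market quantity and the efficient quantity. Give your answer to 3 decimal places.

Market equilibrium (private): 13.966 + 1.294Q = 168.436 - 0.363Q → Q_m = 93.2227.
Social marginal cost = private MC + MEC = 17.345 + 1.518Q.
Set SMC = demand: 17.345 + 1.518Q = 168.436 - 0.363Q → Q* = 80.3248.
Gap = |93.2227 − 80.3248| = 12.8979.

12.898 units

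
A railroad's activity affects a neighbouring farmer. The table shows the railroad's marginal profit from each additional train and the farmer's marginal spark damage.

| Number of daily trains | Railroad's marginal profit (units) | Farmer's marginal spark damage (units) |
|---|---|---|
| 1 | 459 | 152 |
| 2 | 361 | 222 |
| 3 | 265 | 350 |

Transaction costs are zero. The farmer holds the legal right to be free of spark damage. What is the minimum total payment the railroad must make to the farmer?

374

Efficient level: marginal profit ≥ marginal spark damage through level 2, so k* = 2.
With the farmer holding the right, the railroad must at least compensate total damage at k*: 152 + 222 = 374.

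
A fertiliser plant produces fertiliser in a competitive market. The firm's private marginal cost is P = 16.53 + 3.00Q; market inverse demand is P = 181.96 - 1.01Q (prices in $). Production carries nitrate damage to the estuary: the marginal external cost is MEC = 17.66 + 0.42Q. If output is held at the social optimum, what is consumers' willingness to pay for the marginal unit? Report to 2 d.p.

Social marginal cost = private MC + MEC = 34.19 + 3.42Q.
Set SMC = demand: 34.19 + 3.42Q = 181.96 - 1.01Q → Q* = 33.3567.
Consumer price on the demand curve at Q*: 181.96 − 1.01×33.3567 = 148.2697.

P = $148.27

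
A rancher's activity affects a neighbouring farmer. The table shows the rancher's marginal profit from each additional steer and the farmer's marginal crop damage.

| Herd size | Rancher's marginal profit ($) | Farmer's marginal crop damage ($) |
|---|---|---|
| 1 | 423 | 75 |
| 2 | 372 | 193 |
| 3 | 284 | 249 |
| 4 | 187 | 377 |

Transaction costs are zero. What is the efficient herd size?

3

Bargaining reaches the level where marginal profit last exceeds marginal crop damage.
That holds through level 3 (284 ≥ 249) but not at 4 (187 < 377).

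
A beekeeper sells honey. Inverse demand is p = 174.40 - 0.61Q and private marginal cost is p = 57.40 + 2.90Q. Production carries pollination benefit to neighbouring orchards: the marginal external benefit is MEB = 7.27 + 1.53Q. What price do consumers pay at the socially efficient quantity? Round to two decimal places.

P = 136.11

Social marginal cost = private MC − MEB = 50.13 + 1.37Q.
Set SMC = demand: 50.13 + 1.37Q = 174.40 - 0.61Q → Q* = 62.7626.
Consumer price on the demand curve at Q*: 174.40 − 0.61×62.7626 = 136.1148.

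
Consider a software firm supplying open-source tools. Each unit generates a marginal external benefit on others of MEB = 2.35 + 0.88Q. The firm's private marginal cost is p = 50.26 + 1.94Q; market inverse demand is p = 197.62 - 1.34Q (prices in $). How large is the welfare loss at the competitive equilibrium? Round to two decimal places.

Market equilibrium (private): 50.26 + 1.94Q = 197.62 - 1.34Q → Q_m = 44.9268.
Social marginal cost = private MC − MEB = 47.91 + 1.06Q.
Set SMC = demand: 47.91 + 1.06Q = 197.62 - 1.34Q → Q* = 62.3792.
The welfare-loss triangle has base |Q_m − Q*| and height MEB(Q_m) (the vertical gap between SMC and demand is zero at Q* and MEB at Q_m).
DWL = ½ × 17.4524 × 41.8856 = 365.5021.

DWL = $365.50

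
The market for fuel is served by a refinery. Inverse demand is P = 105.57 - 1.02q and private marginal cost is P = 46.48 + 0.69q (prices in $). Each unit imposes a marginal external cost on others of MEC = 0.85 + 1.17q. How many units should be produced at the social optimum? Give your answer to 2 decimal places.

q* = 20.22

Social marginal cost = private MC + MEC = 47.33 + 1.86q.
Set SMC = demand: 47.33 + 1.86q = 105.57 - 1.02q → q* = 20.2222.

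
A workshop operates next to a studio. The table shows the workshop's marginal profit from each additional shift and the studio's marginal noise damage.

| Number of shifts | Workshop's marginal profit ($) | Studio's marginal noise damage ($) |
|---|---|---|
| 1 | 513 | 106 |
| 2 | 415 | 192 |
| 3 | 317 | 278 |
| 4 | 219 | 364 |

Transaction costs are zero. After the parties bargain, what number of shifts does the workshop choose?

Bargaining reaches the level where marginal profit last exceeds marginal noise damage.
That holds through level 3 (317 ≥ 278) but not at 4 (219 < 364).

3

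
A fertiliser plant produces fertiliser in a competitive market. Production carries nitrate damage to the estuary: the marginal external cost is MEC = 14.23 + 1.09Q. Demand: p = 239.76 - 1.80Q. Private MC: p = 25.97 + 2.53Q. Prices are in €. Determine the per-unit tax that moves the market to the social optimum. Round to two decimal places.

tax = €54.36 per unit

Social marginal cost = private MC + MEC = 40.20 + 3.62Q.
Set SMC = demand: 40.20 + 3.62Q = 239.76 - 1.80Q → Q* = 36.8192.
The Pigouvian tax equals MEC at Q*: 14.23 + 1.09×36.8192 = 54.3629.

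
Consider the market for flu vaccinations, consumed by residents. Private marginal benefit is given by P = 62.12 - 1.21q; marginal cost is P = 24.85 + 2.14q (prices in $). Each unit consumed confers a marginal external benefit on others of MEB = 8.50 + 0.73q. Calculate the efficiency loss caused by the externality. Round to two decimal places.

Market equilibrium (private): 24.85 + 2.14q = 62.12 - 1.21q → q_m = 11.1254.
Social marginal benefit = demand + MEB = 70.62 - 0.48q.
Set SMB = MC: 70.62 - 0.48q = 24.85 + 2.14q → q* = 17.4695.
Between q* and q_m the wedge SMB − MC runs linearly from 0 to MEB(q_m), so the loss is a triangle.
DWL = ½ × 6.3441 × 16.6215 = 52.7242.

DWL = $52.72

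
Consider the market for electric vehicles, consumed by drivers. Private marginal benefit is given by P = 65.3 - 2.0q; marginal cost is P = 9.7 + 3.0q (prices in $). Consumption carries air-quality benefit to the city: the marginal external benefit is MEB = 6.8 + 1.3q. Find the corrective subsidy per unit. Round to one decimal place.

subsidy = $28.7 per unit

Social marginal benefit = demand + MEB = 72.1 - 0.7q.
Set SMB = MC: 72.1 - 0.7q = 9.7 + 3.0q → q* = 16.8649.
The Pigouvian subsidy equals MEB at q*: 6.8 + 1.3×16.8649 = 28.7244.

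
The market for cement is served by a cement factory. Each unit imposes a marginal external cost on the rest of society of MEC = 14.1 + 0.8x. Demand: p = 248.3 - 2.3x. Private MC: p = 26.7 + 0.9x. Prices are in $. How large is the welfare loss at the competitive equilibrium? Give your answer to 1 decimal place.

Market equilibrium (private): 26.7 + 0.9x = 248.3 - 2.3x → x_m = 69.2500.
Social marginal cost = private MC + MEC = 40.8 + 1.7x.
Set SMC = demand: 40.8 + 1.7x = 248.3 - 2.3x → x* = 51.8750.
Height of the DWL triangle at x_m is SMC(x_m) − demand(x_m) = MEC(x_m) = 69.5000.
DWL = ½ × 17.3750 × 69.5000 = 603.7813.

DWL = $603.8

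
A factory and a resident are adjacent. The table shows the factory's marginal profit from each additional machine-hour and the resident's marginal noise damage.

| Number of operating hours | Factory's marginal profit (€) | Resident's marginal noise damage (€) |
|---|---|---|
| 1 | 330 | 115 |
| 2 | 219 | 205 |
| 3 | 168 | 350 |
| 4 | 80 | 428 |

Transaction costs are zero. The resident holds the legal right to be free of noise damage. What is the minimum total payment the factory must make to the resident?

€320

Efficient level: marginal profit ≥ marginal noise damage through level 2, so k* = 2.
With the resident holding the right, the factory must at least compensate total damage at k*: 115 + 205 = 320.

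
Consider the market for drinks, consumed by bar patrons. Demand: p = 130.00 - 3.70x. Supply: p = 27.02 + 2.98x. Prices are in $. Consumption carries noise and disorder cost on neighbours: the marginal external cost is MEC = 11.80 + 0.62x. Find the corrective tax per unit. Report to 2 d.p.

Social marginal benefit = demand − MEC = 118.20 - 4.32x.
Set SMB = MC: 118.20 - 4.32x = 27.02 + 2.98x → x* = 12.4904.
The Pigouvian tax equals MEC at x*: 11.80 + 0.62×12.4904 = 19.5440.

tax = $19.54 per unit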